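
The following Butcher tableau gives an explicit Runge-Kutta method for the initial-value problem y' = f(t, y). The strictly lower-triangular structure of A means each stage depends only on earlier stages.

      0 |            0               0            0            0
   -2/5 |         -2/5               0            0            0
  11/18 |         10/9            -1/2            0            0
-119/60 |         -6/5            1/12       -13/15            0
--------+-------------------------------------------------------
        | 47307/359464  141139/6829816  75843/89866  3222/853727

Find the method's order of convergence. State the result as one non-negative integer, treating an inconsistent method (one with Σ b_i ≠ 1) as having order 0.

3

b = (47307/359464, 141139/6829816, 75843/89866, 3222/853727)
c = (0, -2/5, 11/18, -119/60)
Ac = (0, 0, 1/5, -76/135)
Σ b_i: 47307/359464·1 + 141139/6829816·1 + 75843/89866·1 + 3222/853727·1 = 1 ✓
b·c: 141139/6829816·(-2/5) + 75843/89866·11/18 + 3222/853727·(-119/60) = 1/2 ✓
b·c²: 141139/6829816·4/25 + 75843/89866·121/324 + 3222/853727·14161/3600 = 1/3 ✓
b·Ac: 75843/89866·1/5 + 3222/853727·(-76/135) = 1/6 ✓
b·c³: 141139/6829816·(-8/125) + 75843/89866·1331/5832 + 3222/853727·(-1685159/216000) = 22439797/138650400 ≠ 1/4 ⇒ order 3.
b·(c∘Ac): 75843/89866·11/90 + 3222/853727·2261/2025 = 4341773/40439700 ≠ 1/8
b·Ac²: 75843/89866·(-2/25) + 3222/853727·(-7541/24300) = -11309251/164647350 ≠ 1/12
b·A²c: 3222/853727·(-13/75) = -13962/21343175 ≠ 1/24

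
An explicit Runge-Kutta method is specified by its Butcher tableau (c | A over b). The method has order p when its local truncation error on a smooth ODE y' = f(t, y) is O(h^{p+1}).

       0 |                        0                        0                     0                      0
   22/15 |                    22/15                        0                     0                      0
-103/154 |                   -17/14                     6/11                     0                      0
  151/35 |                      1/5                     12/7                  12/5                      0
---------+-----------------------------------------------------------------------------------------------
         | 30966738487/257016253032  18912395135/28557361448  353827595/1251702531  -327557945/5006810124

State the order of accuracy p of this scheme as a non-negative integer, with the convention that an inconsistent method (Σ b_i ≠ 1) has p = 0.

b = (30966738487/257016253032, 18912395135/28557361448, 353827595/1251702531, -327557945/5006810124)
c = (0, 22/15, -103/154, 151/35)
Ac = (0, 0, 4/5, 10/11)
Σ b_i: 30966738487/257016253032·1 + 18912395135/28557361448·1 + 353827595/1251702531·1 + (-327557945/5006810124)·1 = 1 ✓
b·c: 18912395135/28557361448·22/15 + 353827595/1251702531·(-103/154) + (-327557945/5006810124)·151/35 = 1/2 ✓
b·c²: 18912395135/28557361448·484/225 + 353827595/1251702531·10609/23716 + (-327557945/5006810124)·22801/1225 = 1/3 ✓
b·Ac: 353827595/1251702531·4/5 + (-327557945/5006810124)·10/11 = 1/6 ✓
b·c³: 18912395135/28557361448·10648/3375 + 353827595/1251702531·(-1092727/3652264) + (-327557945/5006810124)·3442951/42875 = -3068537872349879/944534729892600 ≠ 1/4 ⇒ order 3.
b·(c∘Ac): 353827595/1251702531·(-206/385) + (-327557945/5006810124)·302/77 = -2382322531/5841278478 ≠ 1/8
b·Ac²: 353827595/1251702531·88/75 + (-327557945/5006810124)·2117197/444675 = 272341350943/13493353284180 ≠ 1/12
b·A²c: (-327557945/5006810124)·48/25 = -262046356/2086170885 ≠ 1/24

3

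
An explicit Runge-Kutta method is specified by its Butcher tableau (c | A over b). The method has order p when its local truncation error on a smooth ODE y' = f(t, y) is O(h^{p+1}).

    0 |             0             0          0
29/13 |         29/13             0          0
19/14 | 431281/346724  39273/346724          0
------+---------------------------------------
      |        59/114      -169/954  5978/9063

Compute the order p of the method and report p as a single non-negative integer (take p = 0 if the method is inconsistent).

3

b = (59/114, -169/954, 5978/9063)
c = (0, 29/13, 19/14)
Ac = (0, 0, 3021/11956)
Σ b_i: 59/114·1 + (-169/954)·1 + 5978/9063·1 = 1 ✓
b·c: (-169/954)·29/13 + 5978/9063·19/14 = 1/2 ✓
b·c²: (-169/954)·841/169 + 5978/9063·361/196 = 1/3 ✓
b·Ac: 5978/9063·3021/11956 = 1/6 ✓; 3 stages ⇒ order 3.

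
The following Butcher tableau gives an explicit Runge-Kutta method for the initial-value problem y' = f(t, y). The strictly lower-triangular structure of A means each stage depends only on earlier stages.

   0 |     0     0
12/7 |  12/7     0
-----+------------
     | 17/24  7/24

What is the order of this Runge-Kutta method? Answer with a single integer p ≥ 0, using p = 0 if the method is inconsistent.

b = (17/24, 7/24)
c = (0, 12/7)
Σ b_i: 17/24·1 + 7/24·1 = 1 ✓
b·c: 7/24·12/7 = 1/2 ✓; 2 stages ⇒ order 2.

2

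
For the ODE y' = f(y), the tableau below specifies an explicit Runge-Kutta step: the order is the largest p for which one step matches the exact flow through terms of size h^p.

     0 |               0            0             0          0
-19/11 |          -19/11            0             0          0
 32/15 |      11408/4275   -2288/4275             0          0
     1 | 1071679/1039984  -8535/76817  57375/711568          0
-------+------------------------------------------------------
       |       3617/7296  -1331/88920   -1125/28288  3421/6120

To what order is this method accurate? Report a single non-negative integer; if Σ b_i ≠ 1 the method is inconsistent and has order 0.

b = (3617/7296, -1331/88920, -1125/28288, 3421/6120)
c = (0, -19/11, 32/15, 1)
Ac = (0, 0, 208/225, 1245/3421)
Σ b_i: 3617/7296·1 + (-1331/88920)·1 + (-1125/28288)·1 + 3421/6120·1 = 1 ✓
b·c: (-1331/88920)·(-19/11) + (-1125/28288)·32/15 + 3421/6120·1 = 1/2 ✓
b·c²: (-1331/88920)·361/121 + (-1125/28288)·1024/225 + 3421/6120·1 = 1/3 ✓
b·Ac: (-1125/28288)·208/225 + 3421/6120·1245/3421 = 1/6 ✓
b·c³: (-1331/88920)·(-6859/1331) + (-1125/28288)·32768/3375 + 3421/6120·1 = 1/4 ✓
b·(c∘Ac): (-1125/28288)·6656/3375 + 3421/6120·1245/3421 = 1/8 ✓
b·Ac²: (-1125/28288)·(-3952/2475) + 3421/6120·1335/37631 = 1/12 ✓
b·A²c: 3421/6120·255/3421 = 1/24 ✓; 4 stages ⇒ order 4.

4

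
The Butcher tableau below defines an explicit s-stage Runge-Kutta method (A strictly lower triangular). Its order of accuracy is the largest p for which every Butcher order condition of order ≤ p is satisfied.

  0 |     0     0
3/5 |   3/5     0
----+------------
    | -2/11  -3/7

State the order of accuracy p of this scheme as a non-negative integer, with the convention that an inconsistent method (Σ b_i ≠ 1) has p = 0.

b = (-2/11, -3/7)
c = (0, 3/5)
Σ b_i: (-2/11)·1 + (-3/7)·1 = -47/77 ≠ 1 ⇒ order 0.

0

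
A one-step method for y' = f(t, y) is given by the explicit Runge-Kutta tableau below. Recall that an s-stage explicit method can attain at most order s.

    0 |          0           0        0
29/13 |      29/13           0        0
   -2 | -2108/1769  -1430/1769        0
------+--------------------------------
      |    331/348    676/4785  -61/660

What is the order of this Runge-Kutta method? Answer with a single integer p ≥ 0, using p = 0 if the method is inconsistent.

b = (331/348, 676/4785, -61/660)
c = (0, 29/13, -2)
Ac = (0, 0, -110/61)
Σ b_i: 331/348·1 + 676/4785·1 + (-61/660)·1 = 1 ✓
b·c: 676/4785·29/13 + (-61/660)·(-2) = 1/2 ✓
b·c²: 676/4785·841/169 + (-61/660)·4 = 1/3 ✓
b·Ac: (-61/660)·(-110/61) = 1/6 ✓; 3 stages ⇒ order 3.

3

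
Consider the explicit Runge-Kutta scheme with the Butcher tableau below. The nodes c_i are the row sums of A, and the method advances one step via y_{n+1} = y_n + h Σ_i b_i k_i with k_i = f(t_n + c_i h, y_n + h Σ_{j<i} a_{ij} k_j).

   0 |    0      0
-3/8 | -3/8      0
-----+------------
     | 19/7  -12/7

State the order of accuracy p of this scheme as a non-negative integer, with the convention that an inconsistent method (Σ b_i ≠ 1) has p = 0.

1

b = (19/7, -12/7)
c = (0, -3/8)
Σ b_i: 19/7·1 + (-12/7)·1 = 1 ✓
b·c: (-12/7)·(-3/8) = 9/14 ≠ 1/2 ⇒ order 1.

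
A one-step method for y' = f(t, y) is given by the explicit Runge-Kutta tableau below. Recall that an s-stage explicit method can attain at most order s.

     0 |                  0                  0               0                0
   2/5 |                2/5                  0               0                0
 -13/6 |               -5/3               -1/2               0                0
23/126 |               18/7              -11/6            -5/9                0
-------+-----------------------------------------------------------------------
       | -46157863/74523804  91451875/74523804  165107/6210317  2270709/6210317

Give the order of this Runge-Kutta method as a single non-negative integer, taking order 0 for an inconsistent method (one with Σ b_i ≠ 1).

b = (-46157863/74523804, 91451875/74523804, 165107/6210317, 2270709/6210317)
c = (0, 2/5, -13/6, 23/126)
Ac = (0, 0, -1/5, 127/270)
Σ b_i: (-46157863/74523804)·1 + 91451875/74523804·1 + 165107/6210317·1 + 2270709/6210317·1 = 1 ✓
b·c: 91451875/74523804·2/5 + 165107/6210317·(-13/6) + 2270709/6210317·23/126 = 1/2 ✓
b·c²: 91451875/74523804·4/25 + 165107/6210317·169/36 + 2270709/6210317·529/15876 = 1/3 ✓
b·Ac: 165107/6210317·(-1/5) + 2270709/6210317·127/270 = 1/6 ✓
b·c³: 91451875/74523804·8/125 + 165107/6210317·(-2197/216) + 2270709/6210317·12167/2000376 = -667811252/3521249739 ≠ 1/4 ⇒ order 3.
b·(c∘Ac): 165107/6210317·13/30 + 2270709/6210317·2921/34020 = 143916641/3353571180 ≠ 1/8
b·Ac²: 165107/6210317·(-2/25) + 2270709/6210317·(-23501/8100) = -1188242701/1117857060 ≠ 1/12
b·A²c: 2270709/6210317·1/9 = 252301/6210317 ≠ 1/24

3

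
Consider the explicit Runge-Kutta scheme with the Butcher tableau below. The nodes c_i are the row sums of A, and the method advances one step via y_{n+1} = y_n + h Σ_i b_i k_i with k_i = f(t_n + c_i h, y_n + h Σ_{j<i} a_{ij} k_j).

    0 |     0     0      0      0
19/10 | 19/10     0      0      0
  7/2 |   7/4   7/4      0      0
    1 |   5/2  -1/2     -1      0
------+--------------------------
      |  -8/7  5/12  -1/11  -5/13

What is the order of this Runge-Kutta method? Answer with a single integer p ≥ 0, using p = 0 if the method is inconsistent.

b = (-8/7, 5/12, -1/11, -5/13)
c = (0, 19/10, 7/2, 1)
Ac = (0, 0, 133/40, -89/20)
Σ b_i: (-8/7)·1 + 5/12·1 + (-1/11)·1 + (-5/13)·1 = -14435/12012 ≠ 1 ⇒ order 0.

0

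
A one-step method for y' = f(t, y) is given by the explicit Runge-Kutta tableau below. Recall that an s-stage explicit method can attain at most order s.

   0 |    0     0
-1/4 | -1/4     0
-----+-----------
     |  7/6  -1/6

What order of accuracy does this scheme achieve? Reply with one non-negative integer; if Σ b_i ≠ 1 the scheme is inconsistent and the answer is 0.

1

b = (7/6, -1/6)
c = (0, -1/4)
Σ b_i: 7/6·1 + (-1/6)·1 = 1 ✓
b·c: (-1/6)·(-1/4) = 1/24 ≠ 1/2 ⇒ order 1.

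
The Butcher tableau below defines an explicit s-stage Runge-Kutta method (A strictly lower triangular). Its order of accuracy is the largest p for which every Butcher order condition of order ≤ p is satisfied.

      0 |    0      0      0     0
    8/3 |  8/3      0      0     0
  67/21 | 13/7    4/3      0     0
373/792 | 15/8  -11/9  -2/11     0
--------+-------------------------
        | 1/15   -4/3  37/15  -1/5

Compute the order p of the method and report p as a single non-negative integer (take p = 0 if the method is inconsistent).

1

b = (1/15, -4/3, 37/15, -1/5)
c = (0, 8/3, 67/21, 373/792)
Ac = (0, 0, 32/9, -7982/2079)
Σ b_i: 1/15·1 + (-4/3)·1 + 37/15·1 + (-1/5)·1 = 1 ✓
b·c: (-4/3)·8/3 + 37/15·67/21 + (-1/5)·373/792 = 116981/27720 ≠ 1/2 ⇒ order 1.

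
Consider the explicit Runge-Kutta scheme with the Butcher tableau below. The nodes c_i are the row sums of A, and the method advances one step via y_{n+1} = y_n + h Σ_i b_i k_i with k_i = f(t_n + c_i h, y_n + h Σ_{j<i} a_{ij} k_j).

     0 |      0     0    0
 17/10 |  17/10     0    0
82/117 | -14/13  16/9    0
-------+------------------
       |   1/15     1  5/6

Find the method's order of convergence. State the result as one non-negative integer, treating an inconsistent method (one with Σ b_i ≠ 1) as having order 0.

0

b = (1/15, 1, 5/6)
c = (0, 17/10, 82/117)
Ac = (0, 0, 136/45)
Σ b_i: 1/15·1 + 1·1 + 5/6·1 = 19/10 ≠ 1 ⇒ order 0.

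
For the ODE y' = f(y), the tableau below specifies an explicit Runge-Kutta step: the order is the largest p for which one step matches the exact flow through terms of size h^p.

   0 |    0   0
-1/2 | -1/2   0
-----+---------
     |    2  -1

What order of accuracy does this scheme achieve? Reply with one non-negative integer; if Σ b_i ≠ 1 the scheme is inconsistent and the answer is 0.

2

b = (2, -1)
c = (0, -1/2)
Σ b_i: 2·1 + (-1)·1 = 1 ✓
b·c: (-1)·(-1/2) = 1/2 ✓; 2 stages ⇒ order 2.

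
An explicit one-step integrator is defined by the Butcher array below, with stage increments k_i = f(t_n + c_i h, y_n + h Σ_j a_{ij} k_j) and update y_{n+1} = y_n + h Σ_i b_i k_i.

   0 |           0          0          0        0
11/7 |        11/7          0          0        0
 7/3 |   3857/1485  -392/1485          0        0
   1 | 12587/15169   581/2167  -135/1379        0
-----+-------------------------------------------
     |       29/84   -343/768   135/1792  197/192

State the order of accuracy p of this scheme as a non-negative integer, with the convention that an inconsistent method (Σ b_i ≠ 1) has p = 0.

4

b = (29/84, -343/768, 135/1792, 197/192)
c = (0, 11/7, 7/3, 1)
Ac = (0, 0, -56/135, 38/197)
Σ b_i: 29/84·1 + (-343/768)·1 + 135/1792·1 + 197/192·1 = 1 ✓
b·c: (-343/768)·11/7 + 135/1792·7/3 + 197/192·1 = 1/2 ✓
b·c²: (-343/768)·121/49 + 135/1792·49/9 + 197/192·1 = 1/3 ✓
b·Ac: 135/1792·(-56/135) + 197/192·38/197 = 1/6 ✓
b·c³: (-343/768)·1331/343 + 135/1792·343/27 + 197/192·1 = 1/4 ✓
b·(c∘Ac): 135/1792·(-392/405) + 197/192·38/197 = 1/8 ✓
b·Ac²: 135/1792·(-88/135) + 197/192·178/1379 = 1/12 ✓
b·A²c: 197/192·8/197 = 1/24 ✓; 4 stages ⇒ order 4.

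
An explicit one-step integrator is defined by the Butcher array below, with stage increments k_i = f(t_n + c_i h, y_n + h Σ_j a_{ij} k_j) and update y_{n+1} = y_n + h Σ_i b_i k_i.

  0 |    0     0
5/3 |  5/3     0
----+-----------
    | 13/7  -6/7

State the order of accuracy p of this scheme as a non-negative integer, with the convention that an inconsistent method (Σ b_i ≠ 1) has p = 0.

b = (13/7, -6/7)
c = (0, 5/3)
Σ b_i: 13/7·1 + (-6/7)·1 = 1 ✓
b·c: (-6/7)·5/3 = -10/7 ≠ 1/2 ⇒ order 1.

1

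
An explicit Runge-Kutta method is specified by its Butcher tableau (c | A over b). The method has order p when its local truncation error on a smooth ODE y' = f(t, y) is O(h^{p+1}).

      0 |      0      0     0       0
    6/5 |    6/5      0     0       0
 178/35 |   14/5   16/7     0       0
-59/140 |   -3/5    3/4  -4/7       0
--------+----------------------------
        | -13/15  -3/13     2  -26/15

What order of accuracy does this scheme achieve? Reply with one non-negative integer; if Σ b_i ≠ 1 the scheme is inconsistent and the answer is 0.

0

b = (-13/15, -3/13, 2, -26/15)
c = (0, 6/5, 178/35, -59/140)
Ac = (0, 0, 96/35, -983/490)
Σ b_i: (-13/15)·1 + (-3/13)·1 + 2·1 + (-26/15)·1 = -54/65 ≠ 1 ⇒ order 0.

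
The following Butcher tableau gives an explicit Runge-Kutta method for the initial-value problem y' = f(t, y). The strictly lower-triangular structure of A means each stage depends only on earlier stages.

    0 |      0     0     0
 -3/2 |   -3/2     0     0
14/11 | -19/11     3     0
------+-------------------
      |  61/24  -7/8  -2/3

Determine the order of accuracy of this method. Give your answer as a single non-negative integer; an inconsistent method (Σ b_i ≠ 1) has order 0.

b = (61/24, -7/8, -2/3)
c = (0, -3/2, 14/11)
Ac = (0, 0, -9/2)
Σ b_i: 61/24·1 + (-7/8)·1 + (-2/3)·1 = 1 ✓
b·c: (-7/8)·(-3/2) + (-2/3)·14/11 = 245/528 ≠ 1/2 ⇒ order 1.

1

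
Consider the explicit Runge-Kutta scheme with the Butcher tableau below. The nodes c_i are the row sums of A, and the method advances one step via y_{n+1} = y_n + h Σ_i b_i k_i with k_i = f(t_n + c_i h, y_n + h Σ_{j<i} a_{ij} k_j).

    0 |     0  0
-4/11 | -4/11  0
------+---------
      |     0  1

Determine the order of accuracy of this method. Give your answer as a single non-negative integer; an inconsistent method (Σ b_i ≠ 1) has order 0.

1

b = (0, 1)
c = (0, -4/11)
Σ b_i: 1·1 = 1 ✓
b·c: 1·(-4/11) = -4/11 ≠ 1/2 ⇒ order 1.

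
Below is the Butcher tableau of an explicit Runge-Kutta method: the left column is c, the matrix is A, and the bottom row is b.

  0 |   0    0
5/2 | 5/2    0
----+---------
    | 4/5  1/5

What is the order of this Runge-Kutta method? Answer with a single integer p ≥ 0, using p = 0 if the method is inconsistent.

b = (4/5, 1/5)
c = (0, 5/2)
Σ b_i: 4/5·1 + 1/5·1 = 1 ✓
b·c: 1/5·5/2 = 1/2 ✓; 2 stages ⇒ order 2.

2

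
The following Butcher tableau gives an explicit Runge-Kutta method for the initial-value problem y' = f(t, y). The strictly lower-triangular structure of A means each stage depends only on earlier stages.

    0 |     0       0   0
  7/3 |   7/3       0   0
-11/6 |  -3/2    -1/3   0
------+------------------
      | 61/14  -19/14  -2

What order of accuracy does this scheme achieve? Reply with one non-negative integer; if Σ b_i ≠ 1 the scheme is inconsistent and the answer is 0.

b = (61/14, -19/14, -2)
c = (0, 7/3, -11/6)
Ac = (0, 0, -7/9)
Σ b_i: 61/14·1 + (-19/14)·1 + (-2)·1 = 1 ✓
b·c: (-19/14)·7/3 + (-2)·(-11/6) = 1/2 ✓
b·c²: (-19/14)·49/9 + (-2)·121/36 = -127/9 ≠ 1/3 ⇒ order 2.
b·Ac: (-2)·(-7/9) = 14/9 ≠ 1/6

2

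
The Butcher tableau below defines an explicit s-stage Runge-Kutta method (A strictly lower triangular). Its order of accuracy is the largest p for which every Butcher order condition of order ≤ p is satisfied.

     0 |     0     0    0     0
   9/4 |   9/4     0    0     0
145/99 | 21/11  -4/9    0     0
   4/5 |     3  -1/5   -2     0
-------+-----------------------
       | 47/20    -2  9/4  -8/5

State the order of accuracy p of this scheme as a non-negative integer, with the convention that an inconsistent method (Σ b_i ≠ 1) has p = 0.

b = (47/20, -2, 9/4, -8/5)
c = (0, 9/4, 145/99, 4/5)
Ac = (0, 0, -1, -6691/1980)
Σ b_i: 47/20·1 + (-2)·1 + 9/4·1 + (-8/5)·1 = 1 ✓
b·c: (-2)·9/4 + 9/4·145/99 + (-8/5)·4/5 = -2733/1100 ≠ 1/2 ⇒ order 1.

1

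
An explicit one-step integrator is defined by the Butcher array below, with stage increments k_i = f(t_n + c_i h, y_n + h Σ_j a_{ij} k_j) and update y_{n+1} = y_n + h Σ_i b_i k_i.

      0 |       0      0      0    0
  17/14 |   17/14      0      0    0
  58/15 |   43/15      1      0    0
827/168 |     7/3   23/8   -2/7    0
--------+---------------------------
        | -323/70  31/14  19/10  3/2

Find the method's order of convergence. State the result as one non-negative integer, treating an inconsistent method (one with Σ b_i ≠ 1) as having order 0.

b = (-323/70, 31/14, 19/10, 3/2)
c = (0, 17/14, 58/15, 827/168)
Ac = (0, 0, 17/14, 4009/1680)
Σ b_i: (-323/70)·1 + 31/14·1 + 19/10·1 + 3/2·1 = 1 ✓
b·c: 31/14·17/14 + 19/10·58/15 + 3/2·827/168 = 1024259/58800 ≠ 1/2 ⇒ order 1.

1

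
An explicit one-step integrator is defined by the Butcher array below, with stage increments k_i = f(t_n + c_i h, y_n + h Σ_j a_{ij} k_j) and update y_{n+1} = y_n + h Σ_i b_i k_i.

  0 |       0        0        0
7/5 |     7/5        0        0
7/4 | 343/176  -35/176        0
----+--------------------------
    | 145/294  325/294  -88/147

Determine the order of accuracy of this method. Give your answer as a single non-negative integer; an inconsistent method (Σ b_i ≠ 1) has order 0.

b = (145/294, 325/294, -88/147)
c = (0, 7/5, 7/4)
Ac = (0, 0, -49/176)
Σ b_i: 145/294·1 + 325/294·1 + (-88/147)·1 = 1 ✓
b·c: 325/294·7/5 + (-88/147)·7/4 = 1/2 ✓
b·c²: 325/294·49/25 + (-88/147)·49/16 = 1/3 ✓
b·Ac: (-88/147)·(-49/176) = 1/6 ✓; 3 stages ⇒ order 3.

3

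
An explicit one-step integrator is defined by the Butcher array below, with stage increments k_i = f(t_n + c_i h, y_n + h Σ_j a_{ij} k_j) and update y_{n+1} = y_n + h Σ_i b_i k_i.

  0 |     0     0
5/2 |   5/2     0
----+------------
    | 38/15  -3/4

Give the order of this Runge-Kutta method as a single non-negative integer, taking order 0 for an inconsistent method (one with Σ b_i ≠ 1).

b = (38/15, -3/4)
c = (0, 5/2)
Σ b_i: 38/15·1 + (-3/4)·1 = 107/60 ≠ 1 ⇒ order 0.

0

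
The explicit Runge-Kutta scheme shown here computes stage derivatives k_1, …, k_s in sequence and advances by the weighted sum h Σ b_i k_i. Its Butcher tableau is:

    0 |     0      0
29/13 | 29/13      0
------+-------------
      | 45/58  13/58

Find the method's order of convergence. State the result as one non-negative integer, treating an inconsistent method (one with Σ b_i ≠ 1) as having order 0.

b = (45/58, 13/58)
c = (0, 29/13)
Σ b_i: 45/58·1 + 13/58·1 = 1 ✓
b·c: 13/58·29/13 = 1/2 ✓; 2 stages ⇒ order 2.

2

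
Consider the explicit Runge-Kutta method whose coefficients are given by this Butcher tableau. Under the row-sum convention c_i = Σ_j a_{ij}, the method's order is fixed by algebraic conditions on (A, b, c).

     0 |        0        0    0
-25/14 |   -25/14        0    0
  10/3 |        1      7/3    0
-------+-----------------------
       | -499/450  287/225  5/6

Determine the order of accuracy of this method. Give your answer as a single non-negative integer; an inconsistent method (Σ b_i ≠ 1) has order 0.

b = (-499/450, 287/225, 5/6)
c = (0, -25/14, 10/3)
Ac = (0, 0, -25/6)
Σ b_i: (-499/450)·1 + 287/225·1 + 5/6·1 = 1 ✓
b·c: 287/225·(-25/14) + 5/6·10/3 = 1/2 ✓
b·c²: 287/225·625/196 + 5/6·100/9 = 10075/756 ≠ 1/3 ⇒ order 2.
b·Ac: 5/6·(-25/6) = -125/36 ≠ 1/6

2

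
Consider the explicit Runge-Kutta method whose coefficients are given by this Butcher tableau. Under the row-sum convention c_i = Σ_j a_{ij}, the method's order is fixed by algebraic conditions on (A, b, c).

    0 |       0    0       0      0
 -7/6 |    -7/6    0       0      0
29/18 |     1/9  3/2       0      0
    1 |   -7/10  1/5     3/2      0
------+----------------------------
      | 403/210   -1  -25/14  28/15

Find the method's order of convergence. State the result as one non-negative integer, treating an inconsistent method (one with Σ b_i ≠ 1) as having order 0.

b = (403/210, -1, -25/14, 28/15)
c = (0, -7/6, 29/18, 1)
Ac = (0, 0, -7/4, 131/60)
Σ b_i: 403/210·1 + (-1)·1 + (-25/14)·1 + 28/15·1 = 1 ✓
b·c: (-1)·(-7/6) + (-25/14)·29/18 + 28/15·1 = 197/1260 ≠ 1/2 ⇒ order 1.

1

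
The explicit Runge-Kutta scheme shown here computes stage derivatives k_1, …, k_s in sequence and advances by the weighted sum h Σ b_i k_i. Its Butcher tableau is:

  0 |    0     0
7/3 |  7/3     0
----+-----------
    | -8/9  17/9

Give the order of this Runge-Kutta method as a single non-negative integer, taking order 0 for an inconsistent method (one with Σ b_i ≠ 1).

1

b = (-8/9, 17/9)
c = (0, 7/3)
Σ b_i: (-8/9)·1 + 17/9·1 = 1 ✓
b·c: 17/9·7/3 = 119/27 ≠ 1/2 ⇒ order 1.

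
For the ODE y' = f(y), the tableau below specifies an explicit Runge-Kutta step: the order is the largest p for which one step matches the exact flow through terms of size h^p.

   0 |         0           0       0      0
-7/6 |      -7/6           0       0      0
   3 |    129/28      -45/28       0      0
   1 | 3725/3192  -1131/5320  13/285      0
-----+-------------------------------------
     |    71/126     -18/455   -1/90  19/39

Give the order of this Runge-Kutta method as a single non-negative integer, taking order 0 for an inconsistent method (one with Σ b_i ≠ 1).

4

b = (71/126, -18/455, -1/90, 19/39)
c = (0, -7/6, 3, 1)
Ac = (0, 0, 15/8, 117/304)
Σ b_i: 71/126·1 + (-18/455)·1 + (-1/90)·1 + 19/39·1 = 1 ✓
b·c: (-18/455)·(-7/6) + (-1/90)·3 + 19/39·1 = 1/2 ✓
b·c²: (-18/455)·49/36 + (-1/90)·9 + 19/39·1 = 1/3 ✓
b·Ac: (-1/90)·15/8 + 19/39·117/304 = 1/6 ✓
b·c³: (-18/455)·(-343/216) + (-1/90)·27 + 19/39·1 = 1/4 ✓
b·(c∘Ac): (-1/90)·45/8 + 19/39·117/304 = 1/8 ✓
b·Ac²: (-1/90)·(-35/16) + 19/39·221/1824 = 1/12 ✓
b·A²c: 19/39·13/152 = 1/24 ✓; 4 stages ⇒ order 4.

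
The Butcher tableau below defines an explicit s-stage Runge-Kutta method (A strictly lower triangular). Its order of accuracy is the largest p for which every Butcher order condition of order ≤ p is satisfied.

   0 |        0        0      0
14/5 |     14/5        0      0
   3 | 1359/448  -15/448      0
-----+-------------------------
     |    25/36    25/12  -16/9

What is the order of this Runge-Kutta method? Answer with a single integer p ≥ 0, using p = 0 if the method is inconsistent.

3

b = (25/36, 25/12, -16/9)
c = (0, 14/5, 3)
Ac = (0, 0, -3/32)
Σ b_i: 25/36·1 + 25/12·1 + (-16/9)·1 = 1 ✓
b·c: 25/12·14/5 + (-16/9)·3 = 1/2 ✓
b·c²: 25/12·196/25 + (-16/9)·9 = 1/3 ✓
b·Ac: (-16/9)·(-3/32) = 1/6 ✓; 3 stages ⇒ order 3.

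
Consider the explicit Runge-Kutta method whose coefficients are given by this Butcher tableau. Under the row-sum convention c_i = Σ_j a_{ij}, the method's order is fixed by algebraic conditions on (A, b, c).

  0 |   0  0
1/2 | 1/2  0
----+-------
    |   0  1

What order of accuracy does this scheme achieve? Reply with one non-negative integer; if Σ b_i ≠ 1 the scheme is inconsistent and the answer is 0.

2

b = (0, 1)
c = (0, 1/2)
Σ b_i: 1·1 = 1 ✓
b·c: 1·1/2 = 1/2 ✓; 2 stages ⇒ order 2.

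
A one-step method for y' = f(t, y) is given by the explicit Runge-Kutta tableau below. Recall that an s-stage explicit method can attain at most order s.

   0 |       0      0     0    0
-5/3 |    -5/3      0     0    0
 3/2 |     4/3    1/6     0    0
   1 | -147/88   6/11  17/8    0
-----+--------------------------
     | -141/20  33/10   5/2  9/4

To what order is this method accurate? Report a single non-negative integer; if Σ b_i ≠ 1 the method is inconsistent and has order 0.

2

b = (-141/20, 33/10, 5/2, 9/4)
c = (0, -5/3, 3/2, 1)
Ac = (0, 0, -5/18, 401/176)
Σ b_i: (-141/20)·1 + 33/10·1 + 5/2·1 + 9/4·1 = 1 ✓
b·c: 33/10·(-5/3) + 5/2·3/2 + 9/4·1 = 1/2 ✓
b·c²: 33/10·25/9 + 5/2·9/4 + 9/4·1 = 409/24 ≠ 1/3 ⇒ order 2.
b·Ac: 5/2·(-5/18) + 9/4·401/176 = 28081/6336 ≠ 1/6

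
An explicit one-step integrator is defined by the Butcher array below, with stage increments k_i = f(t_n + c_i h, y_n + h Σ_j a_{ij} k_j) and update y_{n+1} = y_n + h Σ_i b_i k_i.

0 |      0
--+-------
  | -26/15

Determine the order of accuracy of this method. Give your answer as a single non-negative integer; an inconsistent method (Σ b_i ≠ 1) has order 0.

0

b = (-26/15)
c = (0)
Σ b_i: (-26/15)·1 = -26/15 ≠ 1 ⇒ order 0.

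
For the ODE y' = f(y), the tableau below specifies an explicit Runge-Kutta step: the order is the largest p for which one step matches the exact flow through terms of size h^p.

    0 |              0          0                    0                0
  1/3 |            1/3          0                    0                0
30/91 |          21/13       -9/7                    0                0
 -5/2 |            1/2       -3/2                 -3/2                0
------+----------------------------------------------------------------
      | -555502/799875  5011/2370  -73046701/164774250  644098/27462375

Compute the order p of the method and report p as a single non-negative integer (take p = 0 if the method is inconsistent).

3

b = (-555502/799875, 5011/2370, -73046701/164774250, 644098/27462375)
c = (0, 1/3, 30/91, -5/2)
Ac = (0, 0, -3/7, -181/182)
Σ b_i: (-555502/799875)·1 + 5011/2370·1 + (-73046701/164774250)·1 + 644098/27462375·1 = 1 ✓
b·c: 5011/2370·1/3 + (-73046701/164774250)·30/91 + 644098/27462375·(-5/2) = 1/2 ✓
b·c²: 5011/2370·1/9 + (-73046701/164774250)·900/8281 + 644098/27462375·25/4 = 1/3 ✓
b·Ac: (-73046701/164774250)·(-3/7) + 644098/27462375·(-181/182) = 1/6 ✓
b·c³: 5011/2370·1/27 + (-73046701/164774250)·27000/753571 + 644098/27462375·(-125/8) = -3540913/11646180 ≠ 1/4 ⇒ order 3.
b·(c∘Ac): (-73046701/164774250)·(-90/637) + 644098/27462375·905/364 = 12899/106650 ≠ 1/8
b·Ac²: (-73046701/164774250)·(-1/7) + 644098/27462375·(-16381/49686) = 6175277/111070050 ≠ 1/12
b·A²c: 644098/27462375·9/14 = 46007/3051375 ≠ 1/24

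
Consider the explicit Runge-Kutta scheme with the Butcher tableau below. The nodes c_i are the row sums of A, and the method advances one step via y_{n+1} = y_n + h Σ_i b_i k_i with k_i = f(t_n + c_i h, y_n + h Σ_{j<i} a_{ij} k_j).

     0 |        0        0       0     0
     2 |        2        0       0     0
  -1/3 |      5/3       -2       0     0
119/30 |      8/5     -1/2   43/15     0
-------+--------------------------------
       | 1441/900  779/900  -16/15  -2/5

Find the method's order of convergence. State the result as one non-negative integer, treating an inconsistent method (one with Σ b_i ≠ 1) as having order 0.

2

b = (1441/900, 779/900, -16/15, -2/5)
c = (0, 2, -1/3, 119/30)
Ac = (0, 0, -4, -88/45)
Σ b_i: 1441/900·1 + 779/900·1 + (-16/15)·1 + (-2/5)·1 = 1 ✓
b·c: 779/900·2 + (-16/15)·(-1/3) + (-2/5)·119/30 = 1/2 ✓
b·c²: 779/900·4 + (-16/15)·1/9 + (-2/5)·14161/900 = -19913/6750 ≠ 1/3 ⇒ order 2.
b·Ac: (-16/15)·(-4) + (-2/5)·(-88/45) = 1136/225 ≠ 1/6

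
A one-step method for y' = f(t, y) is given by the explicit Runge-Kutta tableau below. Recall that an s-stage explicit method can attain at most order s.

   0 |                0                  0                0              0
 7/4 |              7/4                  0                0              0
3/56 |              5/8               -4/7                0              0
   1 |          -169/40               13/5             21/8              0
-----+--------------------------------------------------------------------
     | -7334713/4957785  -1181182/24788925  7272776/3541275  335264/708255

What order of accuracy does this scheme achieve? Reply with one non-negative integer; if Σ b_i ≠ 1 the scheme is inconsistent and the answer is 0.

3

b = (-7334713/4957785, -1181182/24788925, 7272776/3541275, 335264/708255)
c = (0, 7/4, 3/56, 1)
Ac = (0, 0, -1, 1501/320)
Σ b_i: (-7334713/4957785)·1 + (-1181182/24788925)·1 + 7272776/3541275·1 + 335264/708255·1 = 1 ✓
b·c: (-1181182/24788925)·7/4 + 7272776/3541275·3/56 + 335264/708255·1 = 1/2 ✓
b·c²: (-1181182/24788925)·49/16 + 7272776/3541275·9/3136 + 335264/708255·1 = 1/3 ✓
b·Ac: 7272776/3541275·(-1) + 335264/708255·1501/320 = 1/6 ✓
b·c³: (-1181182/24788925)·343/64 + 7272776/3541275·27/175616 + 335264/708255·1 = 7696597/35255360 ≠ 1/4 ⇒ order 3.
b·(c∘Ac): 7272776/3541275·(-3/56) + 335264/708255·1501/320 = 14946751/7082550 ≠ 1/8
b·Ac²: 7272776/3541275·(-7/4) + 335264/708255·142823/17920 = 945233/5288304 ≠ 1/12
b·A²c: 335264/708255·(-21/8) = -293356/236085 ≠ 1/24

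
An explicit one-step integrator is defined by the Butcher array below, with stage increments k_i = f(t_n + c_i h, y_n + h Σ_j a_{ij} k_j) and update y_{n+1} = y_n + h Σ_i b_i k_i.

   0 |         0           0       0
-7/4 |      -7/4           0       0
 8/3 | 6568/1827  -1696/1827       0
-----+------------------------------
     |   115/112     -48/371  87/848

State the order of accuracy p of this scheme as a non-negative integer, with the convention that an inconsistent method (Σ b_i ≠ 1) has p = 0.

3

b = (115/112, -48/371, 87/848)
c = (0, -7/4, 8/3)
Ac = (0, 0, 424/261)
Σ b_i: 115/112·1 + (-48/371)·1 + 87/848·1 = 1 ✓
b·c: (-48/371)·(-7/4) + 87/848·8/3 = 1/2 ✓
b·c²: (-48/371)·49/16 + 87/848·64/9 = 1/3 ✓
b·Ac: 87/848·424/261 = 1/6 ✓; 3 stages ⇒ order 3.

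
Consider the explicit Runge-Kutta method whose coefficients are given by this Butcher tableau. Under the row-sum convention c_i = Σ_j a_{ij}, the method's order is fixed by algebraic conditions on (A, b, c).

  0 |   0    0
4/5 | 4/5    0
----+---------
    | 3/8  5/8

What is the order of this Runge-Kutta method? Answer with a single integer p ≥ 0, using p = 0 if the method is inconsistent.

b = (3/8, 5/8)
c = (0, 4/5)
Σ b_i: 3/8·1 + 5/8·1 = 1 ✓
b·c: 5/8·4/5 = 1/2 ✓; 2 stages ⇒ order 2.

2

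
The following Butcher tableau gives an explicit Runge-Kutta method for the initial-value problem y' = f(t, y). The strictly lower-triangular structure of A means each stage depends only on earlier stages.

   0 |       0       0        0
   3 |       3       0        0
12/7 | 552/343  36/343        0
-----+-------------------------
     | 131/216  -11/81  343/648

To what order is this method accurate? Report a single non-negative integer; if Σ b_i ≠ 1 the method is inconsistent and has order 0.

3

b = (131/216, -11/81, 343/648)
c = (0, 3, 12/7)
Ac = (0, 0, 108/343)
Σ b_i: 131/216·1 + (-11/81)·1 + 343/648·1 = 1 ✓
b·c: (-11/81)·3 + 343/648·12/7 = 1/2 ✓
b·c²: (-11/81)·9 + 343/648·144/49 = 1/3 ✓
b·Ac: 343/648·108/343 = 1/6 ✓; 3 stages ⇒ order 3.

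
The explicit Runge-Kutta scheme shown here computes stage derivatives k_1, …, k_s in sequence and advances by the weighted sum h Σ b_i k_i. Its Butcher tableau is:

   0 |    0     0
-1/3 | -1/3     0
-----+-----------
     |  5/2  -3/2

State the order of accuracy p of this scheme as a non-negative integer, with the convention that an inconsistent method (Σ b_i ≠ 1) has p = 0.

b = (5/2, -3/2)
c = (0, -1/3)
Σ b_i: 5/2·1 + (-3/2)·1 = 1 ✓
b·c: (-3/2)·(-1/3) = 1/2 ✓; 2 stages ⇒ order 2.

2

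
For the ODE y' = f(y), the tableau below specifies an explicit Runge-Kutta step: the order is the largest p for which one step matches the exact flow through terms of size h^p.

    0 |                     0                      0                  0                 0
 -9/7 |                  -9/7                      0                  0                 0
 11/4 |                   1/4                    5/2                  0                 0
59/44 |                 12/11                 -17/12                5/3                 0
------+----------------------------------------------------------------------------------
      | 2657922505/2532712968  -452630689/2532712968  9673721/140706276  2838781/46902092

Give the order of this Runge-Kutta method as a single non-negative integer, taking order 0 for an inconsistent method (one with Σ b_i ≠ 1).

3

b = (2657922505/2532712968, -452630689/2532712968, 9673721/140706276, 2838781/46902092)
c = (0, -9/7, 11/4, 59/44)
Ac = (0, 0, -45/14, 269/42)
Σ b_i: 2657922505/2532712968·1 + (-452630689/2532712968)·1 + 9673721/140706276·1 + 2838781/46902092·1 = 1 ✓
b·c: (-452630689/2532712968)·(-9/7) + 9673721/140706276·11/4 + 2838781/46902092·59/44 = 1/2 ✓
b·c²: (-452630689/2532712968)·81/49 + 9673721/140706276·121/16 + 2838781/46902092·3481/1936 = 1/3 ✓
b·Ac: 9673721/140706276·(-45/14) + 2838781/46902092·269/42 = 1/6 ✓
b·c³: (-452630689/2532712968)·(-729/343) + 9673721/140706276·1331/64 + 2838781/46902092·205379/85184 = 96856615147/49528609152 ≠ 1/4 ⇒ order 3.
b·(c∘Ac): 9673721/140706276·(-495/56) + 2838781/46902092·15871/1848 = -346323527/3939775728 ≠ 1/8
b·Ac²: 9673721/140706276·405/98 + 2838781/46902092·24137/2352 = 14266073291/15759102912 ≠ 1/12
b·A²c: 2838781/46902092·(-75/14) = -212908575/656629288 ≠ 1/24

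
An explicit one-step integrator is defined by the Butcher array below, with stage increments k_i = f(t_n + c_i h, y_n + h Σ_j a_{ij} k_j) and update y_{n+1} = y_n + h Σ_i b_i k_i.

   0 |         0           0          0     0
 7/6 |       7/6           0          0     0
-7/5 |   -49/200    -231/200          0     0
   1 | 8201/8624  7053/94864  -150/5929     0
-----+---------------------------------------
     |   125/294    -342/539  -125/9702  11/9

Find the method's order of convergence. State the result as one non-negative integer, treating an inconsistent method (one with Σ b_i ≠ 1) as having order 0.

b = (125/294, -342/539, -125/9702, 11/9)
c = (0, 7/6, -7/5, 1)
Ac = (0, 0, -539/400, 43/352)
Σ b_i: 125/294·1 + (-342/539)·1 + (-125/9702)·1 + 11/9·1 = 1 ✓
b·c: (-342/539)·7/6 + (-125/9702)·(-7/5) + 11/9·1 = 1/2 ✓
b·c²: (-342/539)·49/36 + (-125/9702)·49/25 + 11/9·1 = 1/3 ✓
b·Ac: (-125/9702)·(-539/400) + 11/9·43/352 = 1/6 ✓
b·c³: (-342/539)·343/216 + (-125/9702)·(-343/125) + 11/9·1 = 1/4 ✓
b·(c∘Ac): (-125/9702)·3773/2000 + 11/9·43/352 = 1/8 ✓
b·Ac²: (-125/9702)·(-3773/2400) + 11/9·109/2112 = 1/12 ✓
b·A²c: 11/9·3/88 = 1/24 ✓; 4 stages ⇒ order 4.

4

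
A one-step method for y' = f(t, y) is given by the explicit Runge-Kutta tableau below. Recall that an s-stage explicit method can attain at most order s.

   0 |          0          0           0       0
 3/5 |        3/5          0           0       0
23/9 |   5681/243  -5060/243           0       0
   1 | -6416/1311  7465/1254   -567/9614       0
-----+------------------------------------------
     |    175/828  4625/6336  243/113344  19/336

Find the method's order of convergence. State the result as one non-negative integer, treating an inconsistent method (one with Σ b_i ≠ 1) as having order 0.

4

b = (175/828, 4625/6336, 243/113344, 19/336)
c = (0, 3/5, 23/9, 1)
Ac = (0, 0, -1012/81, 65/19)
Σ b_i: 175/828·1 + 4625/6336·1 + 243/113344·1 + 19/336·1 = 1 ✓
b·c: 4625/6336·3/5 + 243/113344·23/9 + 19/336·1 = 1/2 ✓
b·c²: 4625/6336·9/25 + 243/113344·529/81 + 19/336·1 = 1/3 ✓
b·Ac: 243/113344·(-1012/81) + 19/336·65/19 = 1/6 ✓
b·c³: 4625/6336·27/125 + 243/113344·12167/729 + 19/336·1 = 1/4 ✓
b·(c∘Ac): 243/113344·(-23276/729) + 19/336·65/19 = 1/8 ✓
b·Ac²: 243/113344·(-1012/135) + 19/336·167/95 = 1/12 ✓
b·A²c: 19/336·14/19 = 1/24 ✓; 4 stages ⇒ order 4.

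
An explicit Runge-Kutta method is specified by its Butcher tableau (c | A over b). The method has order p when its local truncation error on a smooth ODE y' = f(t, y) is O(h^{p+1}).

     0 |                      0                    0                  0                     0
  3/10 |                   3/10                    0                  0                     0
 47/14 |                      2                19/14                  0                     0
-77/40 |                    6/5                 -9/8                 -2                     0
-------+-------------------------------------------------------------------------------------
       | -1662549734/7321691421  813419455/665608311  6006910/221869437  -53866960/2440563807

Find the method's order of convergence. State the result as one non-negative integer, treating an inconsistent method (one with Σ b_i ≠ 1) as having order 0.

b = (-1662549734/7321691421, 813419455/665608311, 6006910/221869437, -53866960/2440563807)
c = (0, 3/10, 47/14, -77/40)
Ac = (0, 0, 57/140, -3949/560)
Σ b_i: (-1662549734/7321691421)·1 + 813419455/665608311·1 + 6006910/221869437·1 + (-53866960/2440563807)·1 = 1 ✓
b·c: 813419455/665608311·3/10 + 6006910/221869437·47/14 + (-53866960/2440563807)·(-77/40) = 1/2 ✓
b·c²: 813419455/665608311·9/100 + 6006910/221869437·2209/196 + (-53866960/2440563807)·5929/1600 = 1/3 ✓
b·Ac: 6006910/221869437·57/140 + (-53866960/2440563807)·(-3949/560) = 1/6 ✓
b·c³: 813419455/665608311·27/1000 + 6006910/221869437·103823/2744 + (-53866960/2440563807)·(-456533/64000) = 1509381036109/1242468847200 ≠ 1/4 ⇒ order 3.
b·(c∘Ac): 6006910/221869437·2679/1960 + (-53866960/2440563807)·43439/3200 = -2330589203/8874777480 ≠ 1/8
b·Ac²: 6006910/221869437·171/1400 + (-53866960/2440563807)·(-887569/39200) = 171882199129/341678932980 ≠ 1/12
b·A²c: (-53866960/2440563807)·(-57/70) = 14621032/813521269 ≠ 1/24

3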